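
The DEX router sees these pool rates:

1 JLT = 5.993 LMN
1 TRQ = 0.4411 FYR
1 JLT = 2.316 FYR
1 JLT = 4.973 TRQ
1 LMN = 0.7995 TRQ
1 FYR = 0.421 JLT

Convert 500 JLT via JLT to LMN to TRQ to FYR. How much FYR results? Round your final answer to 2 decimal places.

500 JLT × 5.993 = 2996.5 LMN
2996.5 LMN × 0.7995 = 2395.70175 TRQ
2395.70175 TRQ × 0.4411 = 1056.744041925 FYR

1056.74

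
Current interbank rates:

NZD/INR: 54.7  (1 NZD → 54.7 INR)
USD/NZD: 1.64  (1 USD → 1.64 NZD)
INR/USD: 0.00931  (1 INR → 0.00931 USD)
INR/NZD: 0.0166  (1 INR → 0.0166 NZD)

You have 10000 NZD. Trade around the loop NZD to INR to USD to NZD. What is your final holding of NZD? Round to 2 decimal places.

8351.81

10000 NZD × 54.7 = 547000 INR
547000 INR × 0.00931 = 5092.57 USD
5092.57 USD × 1.64 = 8351.8148 NZD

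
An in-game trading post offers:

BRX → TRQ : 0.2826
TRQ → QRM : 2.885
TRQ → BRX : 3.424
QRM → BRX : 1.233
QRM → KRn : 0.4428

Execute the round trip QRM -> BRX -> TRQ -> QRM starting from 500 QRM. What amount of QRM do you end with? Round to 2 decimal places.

500 QRM × 1.233 = 616.5 BRX
616.5 BRX × 0.2826 = 174.2229 TRQ
174.2229 TRQ × 2.885 = 502.6330665 QRM

502.63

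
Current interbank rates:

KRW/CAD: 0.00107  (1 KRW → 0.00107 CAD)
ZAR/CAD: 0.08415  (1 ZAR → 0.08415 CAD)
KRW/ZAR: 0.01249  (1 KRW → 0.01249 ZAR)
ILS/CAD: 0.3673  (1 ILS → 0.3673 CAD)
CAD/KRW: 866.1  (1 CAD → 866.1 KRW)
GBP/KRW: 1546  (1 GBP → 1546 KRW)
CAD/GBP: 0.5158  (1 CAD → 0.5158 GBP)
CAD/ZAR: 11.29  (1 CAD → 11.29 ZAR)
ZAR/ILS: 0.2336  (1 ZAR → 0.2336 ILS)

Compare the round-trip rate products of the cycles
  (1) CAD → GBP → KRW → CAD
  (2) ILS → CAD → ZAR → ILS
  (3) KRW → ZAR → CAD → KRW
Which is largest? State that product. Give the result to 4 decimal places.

(1) 0.5158 × 1546 × 0.00107 = 0.85325
(2) 0.3673 × 11.29 × 0.2336 = 0.96870
(3) 0.01249 × 0.08415 × 866.1 = 0.91030
Highest is cycle (2) at 0.9687 (≤1, no arbitrage).

0.9687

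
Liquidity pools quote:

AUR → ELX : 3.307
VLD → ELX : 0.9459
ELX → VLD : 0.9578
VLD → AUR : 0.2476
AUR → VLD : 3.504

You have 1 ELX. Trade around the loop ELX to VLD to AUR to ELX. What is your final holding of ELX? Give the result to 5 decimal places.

1 ELX × 0.9578 = 0.9578 VLD
0.9578 VLD × 0.2476 = 0.23715128 AUR
0.23715128 AUR × 3.307 = 0.78425928296 ELX

0.78426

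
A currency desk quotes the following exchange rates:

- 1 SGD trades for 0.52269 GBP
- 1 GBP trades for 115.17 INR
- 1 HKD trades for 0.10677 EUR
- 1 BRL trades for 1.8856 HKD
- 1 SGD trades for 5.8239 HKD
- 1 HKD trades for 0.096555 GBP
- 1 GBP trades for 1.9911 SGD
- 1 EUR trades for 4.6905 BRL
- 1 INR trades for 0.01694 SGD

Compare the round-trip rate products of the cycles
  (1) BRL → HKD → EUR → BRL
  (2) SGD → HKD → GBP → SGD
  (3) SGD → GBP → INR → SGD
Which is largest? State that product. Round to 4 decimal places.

1.1196

(1) 1.8856 × 0.10677 × 4.6905 = 0.94432
(2) 5.8239 × 0.096555 × 1.9911 = 1.11965
(3) 0.52269 × 115.17 × 0.01694 = 1.01976
Highest is cycle (2) at 1.1196 (>1, arbitrage).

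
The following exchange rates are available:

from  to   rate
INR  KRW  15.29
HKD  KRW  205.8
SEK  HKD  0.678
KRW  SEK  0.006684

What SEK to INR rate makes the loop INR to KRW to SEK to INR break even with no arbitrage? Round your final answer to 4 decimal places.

Known legs of the cycle: 15.29 × 0.006684 = 0.10219836
For no arbitrage the full-cycle product must be 1, so the missing rate is 1 / 0.10219836 ≈ 9.784893.

9.7849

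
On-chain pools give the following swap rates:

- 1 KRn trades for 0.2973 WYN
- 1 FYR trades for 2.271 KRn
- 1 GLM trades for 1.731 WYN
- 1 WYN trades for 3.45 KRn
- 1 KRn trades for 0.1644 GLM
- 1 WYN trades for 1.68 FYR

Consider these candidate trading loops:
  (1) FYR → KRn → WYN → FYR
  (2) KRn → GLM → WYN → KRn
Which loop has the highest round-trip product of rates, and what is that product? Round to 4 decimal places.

1.1343

(1) 2.271 × 0.2973 × 1.68 = 1.13428
(2) 0.1644 × 1.731 × 3.45 = 0.98179
Highest is cycle (1) at 1.1343 (>1, arbitrage).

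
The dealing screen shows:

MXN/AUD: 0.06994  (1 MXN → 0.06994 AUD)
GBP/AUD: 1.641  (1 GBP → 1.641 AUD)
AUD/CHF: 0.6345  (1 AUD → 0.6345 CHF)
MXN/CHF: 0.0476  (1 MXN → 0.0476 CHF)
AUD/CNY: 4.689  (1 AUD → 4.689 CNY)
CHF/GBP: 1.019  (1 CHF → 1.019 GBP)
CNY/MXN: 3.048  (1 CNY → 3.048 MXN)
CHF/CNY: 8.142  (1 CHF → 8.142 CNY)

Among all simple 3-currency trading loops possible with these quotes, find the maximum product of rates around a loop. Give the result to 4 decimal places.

1.1813

MXN→CHF→CNY→MXN: 0.0476 × 8.142 × 3.048 = 1.18128
GBP→AUD→CHF→GBP: 1.641 × 0.6345 × 1.019 = 1.06100
MXN→AUD→CNY→MXN: 0.06994 × 4.689 × 3.048 = 0.99959
Maximum is MXN→CHF→CNY→MXN at 1.1813; arbitrage exists.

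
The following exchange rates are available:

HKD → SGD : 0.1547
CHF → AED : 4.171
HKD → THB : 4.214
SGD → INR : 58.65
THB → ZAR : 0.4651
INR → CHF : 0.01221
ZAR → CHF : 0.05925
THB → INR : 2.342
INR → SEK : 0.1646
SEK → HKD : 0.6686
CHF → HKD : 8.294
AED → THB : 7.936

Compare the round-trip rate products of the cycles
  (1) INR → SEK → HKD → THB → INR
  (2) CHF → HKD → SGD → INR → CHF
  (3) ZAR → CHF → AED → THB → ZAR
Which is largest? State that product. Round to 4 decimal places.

(1) 0.1646 × 0.6686 × 4.214 × 2.342 = 1.08612
(2) 8.294 × 0.1547 × 58.65 × 0.01221 = 0.91884
(3) 0.05925 × 4.171 × 7.936 × 0.4651 = 0.91217
Highest is cycle (1) at 1.0861 (>1, arbitrage).

1.0861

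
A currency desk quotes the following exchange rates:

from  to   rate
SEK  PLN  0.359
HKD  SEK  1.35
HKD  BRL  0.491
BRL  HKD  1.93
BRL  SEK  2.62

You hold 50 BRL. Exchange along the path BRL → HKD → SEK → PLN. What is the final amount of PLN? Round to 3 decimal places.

46.769

50 BRL × 1.93 = 96.5 HKD
96.5 HKD × 1.35 = 130.275 SEK
130.275 SEK × 0.359 = 46.768725 PLN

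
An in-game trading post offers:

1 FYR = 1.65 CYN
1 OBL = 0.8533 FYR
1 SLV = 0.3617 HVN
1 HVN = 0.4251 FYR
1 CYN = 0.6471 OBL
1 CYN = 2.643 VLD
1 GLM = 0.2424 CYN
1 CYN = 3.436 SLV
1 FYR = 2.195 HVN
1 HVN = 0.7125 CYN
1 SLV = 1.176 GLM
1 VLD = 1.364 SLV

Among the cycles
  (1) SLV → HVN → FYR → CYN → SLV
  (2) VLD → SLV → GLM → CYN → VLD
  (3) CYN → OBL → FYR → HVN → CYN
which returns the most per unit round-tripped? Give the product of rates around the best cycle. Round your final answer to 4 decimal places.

(1) 0.3617 × 0.4251 × 1.65 × 3.436 = 0.87172
(2) 1.364 × 1.176 × 0.2424 × 2.643 = 1.02766
(3) 0.6471 × 0.8533 × 2.195 × 0.7125 = 0.86356
Highest is cycle (2) at 1.0277 (>1, arbitrage).

1.0277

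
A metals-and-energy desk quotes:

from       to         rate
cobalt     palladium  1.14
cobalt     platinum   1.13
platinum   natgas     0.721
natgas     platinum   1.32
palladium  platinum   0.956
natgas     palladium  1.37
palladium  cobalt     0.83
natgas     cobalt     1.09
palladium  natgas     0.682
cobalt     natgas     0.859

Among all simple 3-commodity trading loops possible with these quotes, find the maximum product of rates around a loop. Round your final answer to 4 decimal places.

palladium→cobalt→natgas→palladium: 0.83 × 0.859 × 1.37 = 0.97677
palladium→platinum→natgas→palladium: 0.956 × 0.721 × 1.37 = 0.94431
natgas→cobalt→platinum→natgas: 1.09 × 1.13 × 0.721 = 0.88806
palladium→natgas→cobalt→palladium: 0.682 × 1.09 × 1.14 = 0.84745
Maximum is palladium→cobalt→natgas→palladium at 0.9768; no arbitrage — every cycle loses value.

0.9768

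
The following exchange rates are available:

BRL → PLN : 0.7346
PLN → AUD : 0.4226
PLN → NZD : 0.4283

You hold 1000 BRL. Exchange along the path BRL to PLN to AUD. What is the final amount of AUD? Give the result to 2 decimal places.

310.44

1000 BRL × 0.7346 = 734.6 PLN
734.6 PLN × 0.4226 = 310.44196 AUD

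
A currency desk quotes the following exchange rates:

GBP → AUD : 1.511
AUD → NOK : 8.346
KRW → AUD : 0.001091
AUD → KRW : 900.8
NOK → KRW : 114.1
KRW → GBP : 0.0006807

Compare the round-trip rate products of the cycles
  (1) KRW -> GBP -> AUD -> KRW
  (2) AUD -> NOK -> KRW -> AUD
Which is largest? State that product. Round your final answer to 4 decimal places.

(1) 0.0006807 × 1.511 × 900.8 = 0.92651
(2) 8.346 × 114.1 × 0.001091 = 1.03894
Highest is cycle (2) at 1.0389 (>1, arbitrage).

1.0389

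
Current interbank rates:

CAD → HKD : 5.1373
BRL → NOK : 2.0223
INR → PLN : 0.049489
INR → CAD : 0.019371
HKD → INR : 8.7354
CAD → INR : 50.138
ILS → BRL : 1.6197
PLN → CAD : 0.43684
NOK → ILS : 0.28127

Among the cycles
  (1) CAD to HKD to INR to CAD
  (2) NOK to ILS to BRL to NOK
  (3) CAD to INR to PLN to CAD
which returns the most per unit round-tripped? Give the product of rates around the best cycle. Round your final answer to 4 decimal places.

1.0839

(1) 5.1373 × 8.7354 × 0.019371 = 0.86930
(2) 0.28127 × 1.6197 × 2.0223 = 0.92131
(3) 50.138 × 0.049489 × 0.43684 = 1.08392
Highest is cycle (3) at 1.0839 (>1, arbitrage).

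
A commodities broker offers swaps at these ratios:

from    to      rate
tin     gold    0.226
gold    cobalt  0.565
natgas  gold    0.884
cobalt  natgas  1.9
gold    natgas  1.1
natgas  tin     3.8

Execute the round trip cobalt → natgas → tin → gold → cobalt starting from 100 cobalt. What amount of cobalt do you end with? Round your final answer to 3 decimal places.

100 cobalt × 1.9 = 190 natgas
190 natgas × 3.8 = 722 tin
722 tin × 0.226 = 163.172 gold
163.172 gold × 0.565 = 92.19218 cobalt

92.192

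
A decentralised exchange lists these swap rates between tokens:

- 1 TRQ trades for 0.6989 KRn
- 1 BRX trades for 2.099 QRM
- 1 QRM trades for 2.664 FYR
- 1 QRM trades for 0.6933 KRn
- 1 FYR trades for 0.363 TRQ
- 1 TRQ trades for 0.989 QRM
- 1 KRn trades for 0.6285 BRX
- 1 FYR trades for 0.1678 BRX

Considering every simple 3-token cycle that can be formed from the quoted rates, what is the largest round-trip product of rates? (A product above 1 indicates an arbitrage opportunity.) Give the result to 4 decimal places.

QRM→FYR→TRQ→QRM: 2.664 × 0.363 × 0.989 = 0.95639
QRM→FYR→BRX→QRM: 2.664 × 0.1678 × 2.099 = 0.93829
QRM→KRn→BRX→QRM: 0.6933 × 0.6285 × 2.099 = 0.91462
Maximum is QRM→FYR→TRQ→QRM at 0.9564; no arbitrage — every cycle loses value.

0.9564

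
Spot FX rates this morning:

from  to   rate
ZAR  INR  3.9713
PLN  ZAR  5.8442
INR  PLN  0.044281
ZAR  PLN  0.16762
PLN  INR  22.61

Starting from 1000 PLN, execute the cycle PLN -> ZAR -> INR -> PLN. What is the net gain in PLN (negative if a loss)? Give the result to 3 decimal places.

27.721

1000 PLN × 5.8442 = 5844.2 ZAR
5844.2 ZAR × 3.9713 = 23209.07146 INR
23209.07146 INR × 0.044281 = 1027.72089332026 PLN
Net change: 1027.72089332026 − 1000 = 27.72089332026 PLN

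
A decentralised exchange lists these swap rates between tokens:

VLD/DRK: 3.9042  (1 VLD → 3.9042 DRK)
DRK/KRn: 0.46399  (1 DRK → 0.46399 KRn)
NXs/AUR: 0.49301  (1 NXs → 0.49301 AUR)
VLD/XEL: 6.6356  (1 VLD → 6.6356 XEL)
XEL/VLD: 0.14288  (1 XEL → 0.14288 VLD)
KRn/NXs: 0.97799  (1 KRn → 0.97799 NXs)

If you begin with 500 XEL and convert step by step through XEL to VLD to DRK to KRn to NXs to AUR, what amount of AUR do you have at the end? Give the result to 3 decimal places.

500 XEL × 0.14288 = 71.44 VLD
71.44 VLD × 3.9042 = 278.916048 DRK
278.916048 DRK × 0.46399 = 129.41425711152 KRn
129.41425711152 KRn × 0.97799 = 126.5658493124954448 NXs
126.5658493124954448 NXs × 0.49301 = 62.398229369553379240848 AUR

62.398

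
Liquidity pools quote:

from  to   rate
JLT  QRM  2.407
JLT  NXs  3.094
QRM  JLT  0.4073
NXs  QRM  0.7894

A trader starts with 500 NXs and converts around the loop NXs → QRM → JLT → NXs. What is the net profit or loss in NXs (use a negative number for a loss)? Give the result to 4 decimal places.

500 NXs × 0.7894 = 394.7 QRM
394.7 QRM × 0.4073 = 160.76131 JLT
160.76131 JLT × 3.094 = 497.39549314 NXs
Net change: 497.39549314 − 500 = -2.60450686 NXs

-2.6045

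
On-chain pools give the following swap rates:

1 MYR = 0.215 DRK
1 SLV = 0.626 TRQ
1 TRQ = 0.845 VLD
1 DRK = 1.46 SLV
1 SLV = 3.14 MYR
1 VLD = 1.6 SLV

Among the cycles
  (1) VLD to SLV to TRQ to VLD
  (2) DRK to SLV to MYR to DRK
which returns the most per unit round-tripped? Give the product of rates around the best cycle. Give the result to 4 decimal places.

0.9856

(1) 1.6 × 0.626 × 0.845 = 0.84635
(2) 1.46 × 3.14 × 0.215 = 0.98565
Highest is cycle (2) at 0.9856 (≤1, no arbitrage).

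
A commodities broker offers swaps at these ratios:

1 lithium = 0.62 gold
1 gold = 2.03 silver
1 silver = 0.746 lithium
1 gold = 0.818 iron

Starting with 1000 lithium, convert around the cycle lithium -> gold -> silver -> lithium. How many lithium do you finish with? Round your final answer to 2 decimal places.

938.92

1000 lithium × 0.62 = 620 gold
620 gold × 2.03 = 1258.6 silver
1258.6 silver × 0.746 = 938.9156 lithium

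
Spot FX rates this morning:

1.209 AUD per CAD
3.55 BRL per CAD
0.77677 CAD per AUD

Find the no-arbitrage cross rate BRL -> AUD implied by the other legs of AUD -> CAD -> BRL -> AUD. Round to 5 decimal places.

0.36264

Known legs of the cycle: 0.77677 × 3.55 = 2.7575335
For no arbitrage the full-cycle product must be 1, so the missing rate is 1 / 2.7575335 ≈ 0.3626429.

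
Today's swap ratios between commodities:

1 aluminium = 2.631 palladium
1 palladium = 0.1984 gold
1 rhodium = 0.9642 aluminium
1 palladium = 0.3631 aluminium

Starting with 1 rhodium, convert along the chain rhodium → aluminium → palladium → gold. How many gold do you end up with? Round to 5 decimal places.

0.50330

1 rhodium × 0.9642 = 0.9642 aluminium
0.9642 aluminium × 2.631 = 2.5368102 palladium
2.5368102 palladium × 0.1984 = 0.50330314368 gold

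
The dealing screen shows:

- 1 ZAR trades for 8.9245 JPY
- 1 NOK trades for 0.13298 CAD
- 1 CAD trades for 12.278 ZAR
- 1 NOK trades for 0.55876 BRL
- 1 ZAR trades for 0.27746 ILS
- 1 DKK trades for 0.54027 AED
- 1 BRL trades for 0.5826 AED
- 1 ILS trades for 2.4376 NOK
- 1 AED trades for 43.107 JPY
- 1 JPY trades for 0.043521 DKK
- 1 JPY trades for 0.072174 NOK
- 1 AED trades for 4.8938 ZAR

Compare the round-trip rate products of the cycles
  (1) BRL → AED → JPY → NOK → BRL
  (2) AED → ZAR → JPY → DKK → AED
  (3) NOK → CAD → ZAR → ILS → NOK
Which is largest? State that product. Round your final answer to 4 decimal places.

(1) 0.5826 × 43.107 × 0.072174 × 0.55876 = 1.01280
(2) 4.8938 × 8.9245 × 0.043521 × 0.54027 = 1.02693
(3) 0.13298 × 12.278 × 0.27746 × 2.4376 = 1.10427
Highest is cycle (3) at 1.1043 (>1, arbitrage).

1.1043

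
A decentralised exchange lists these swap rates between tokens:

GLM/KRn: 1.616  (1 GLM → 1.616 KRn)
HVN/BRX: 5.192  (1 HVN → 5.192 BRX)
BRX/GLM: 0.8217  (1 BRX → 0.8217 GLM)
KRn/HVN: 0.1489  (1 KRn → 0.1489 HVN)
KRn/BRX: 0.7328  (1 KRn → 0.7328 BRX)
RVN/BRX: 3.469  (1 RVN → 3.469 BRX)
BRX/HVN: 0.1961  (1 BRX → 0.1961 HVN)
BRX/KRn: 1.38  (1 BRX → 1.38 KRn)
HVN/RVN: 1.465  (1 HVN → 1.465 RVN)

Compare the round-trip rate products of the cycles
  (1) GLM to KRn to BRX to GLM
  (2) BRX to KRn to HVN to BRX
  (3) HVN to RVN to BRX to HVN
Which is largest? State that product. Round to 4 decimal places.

1.0669

(1) 1.616 × 0.7328 × 0.8217 = 0.97306
(2) 1.38 × 0.1489 × 5.192 = 1.06686
(3) 1.465 × 3.469 × 0.1961 = 0.99660
Highest is cycle (2) at 1.0669 (>1, arbitrage).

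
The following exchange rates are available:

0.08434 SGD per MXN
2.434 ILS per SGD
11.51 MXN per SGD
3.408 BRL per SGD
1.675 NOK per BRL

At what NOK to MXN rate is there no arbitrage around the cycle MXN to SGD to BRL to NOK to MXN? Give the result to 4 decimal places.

Known legs of the cycle: 0.08434 × 3.408 × 1.675 = 0.481446456
For no arbitrage the full-cycle product must be 1, so the missing rate is 1 / 0.481446456 ≈ 2.077074.

2.0771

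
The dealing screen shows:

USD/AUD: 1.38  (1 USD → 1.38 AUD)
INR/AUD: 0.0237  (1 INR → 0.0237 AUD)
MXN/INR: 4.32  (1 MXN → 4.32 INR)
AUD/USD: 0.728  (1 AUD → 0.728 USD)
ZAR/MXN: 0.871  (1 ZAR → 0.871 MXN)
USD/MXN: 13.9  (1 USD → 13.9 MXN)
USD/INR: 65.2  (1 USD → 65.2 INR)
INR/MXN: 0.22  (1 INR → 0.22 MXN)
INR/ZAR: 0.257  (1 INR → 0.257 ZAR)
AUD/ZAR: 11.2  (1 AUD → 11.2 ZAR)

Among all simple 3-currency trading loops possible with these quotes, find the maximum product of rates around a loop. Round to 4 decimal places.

USD→INR→AUD→USD: 65.2 × 0.0237 × 0.728 = 1.12493
MXN→INR→ZAR→MXN: 4.32 × 0.257 × 0.871 = 0.96702
Maximum is USD→INR→AUD→USD at 1.1249; arbitrage exists.

1.1249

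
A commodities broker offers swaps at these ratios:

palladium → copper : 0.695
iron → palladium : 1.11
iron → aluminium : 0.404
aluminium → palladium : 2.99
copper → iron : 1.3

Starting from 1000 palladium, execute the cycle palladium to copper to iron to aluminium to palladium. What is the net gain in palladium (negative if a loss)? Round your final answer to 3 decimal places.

91.392

1000 palladium × 0.695 = 695 copper
695 copper × 1.3 = 903.5 iron
903.5 iron × 0.404 = 365.014 aluminium
365.014 aluminium × 2.99 = 1091.39186 palladium
Net change: 1091.39186 − 1000 = 91.39186 palladium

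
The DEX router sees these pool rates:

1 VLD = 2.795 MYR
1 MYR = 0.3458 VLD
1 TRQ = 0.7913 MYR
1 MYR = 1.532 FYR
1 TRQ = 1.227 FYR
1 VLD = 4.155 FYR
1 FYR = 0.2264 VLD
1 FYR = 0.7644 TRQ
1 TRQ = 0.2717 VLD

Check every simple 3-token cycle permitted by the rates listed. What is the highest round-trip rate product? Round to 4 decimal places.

0.9694

VLD→MYR→FYR→VLD: 2.795 × 1.532 × 0.2264 = 0.96943
FYR→TRQ→MYR→FYR: 0.7644 × 0.7913 × 1.532 = 0.92666
VLD→FYR→TRQ→VLD: 4.155 × 0.7644 × 0.2717 = 0.86294
Maximum is VLD→MYR→FYR→VLD at 0.9694; no arbitrage — every cycle loses value.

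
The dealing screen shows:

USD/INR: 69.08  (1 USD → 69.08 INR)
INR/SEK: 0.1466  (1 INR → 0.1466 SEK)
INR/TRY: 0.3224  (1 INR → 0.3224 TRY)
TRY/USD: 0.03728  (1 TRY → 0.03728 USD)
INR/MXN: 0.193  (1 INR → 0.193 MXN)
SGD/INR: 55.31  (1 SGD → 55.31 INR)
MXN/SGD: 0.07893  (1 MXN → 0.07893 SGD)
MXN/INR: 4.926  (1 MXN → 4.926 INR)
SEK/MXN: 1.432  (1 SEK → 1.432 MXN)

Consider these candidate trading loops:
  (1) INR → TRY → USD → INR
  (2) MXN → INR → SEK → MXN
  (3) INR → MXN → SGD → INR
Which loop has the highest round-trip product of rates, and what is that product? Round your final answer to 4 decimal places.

(1) 0.3224 × 0.03728 × 69.08 = 0.83028
(2) 4.926 × 0.1466 × 1.432 = 1.03412
(3) 0.193 × 0.07893 × 55.31 = 0.84256
Highest is cycle (2) at 1.0341 (>1, arbitrage).

1.0341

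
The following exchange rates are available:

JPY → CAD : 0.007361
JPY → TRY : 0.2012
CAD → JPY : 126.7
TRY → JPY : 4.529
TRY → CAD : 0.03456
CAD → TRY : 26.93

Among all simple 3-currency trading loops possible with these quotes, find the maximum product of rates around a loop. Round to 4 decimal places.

JPY→CAD→TRY→JPY: 0.007361 × 26.93 × 4.529 = 0.89779
JPY→TRY→CAD→JPY: 0.2012 × 0.03456 × 126.7 = 0.88100
Maximum is JPY→CAD→TRY→JPY at 0.8978; no arbitrage — every cycle loses value.

0.8978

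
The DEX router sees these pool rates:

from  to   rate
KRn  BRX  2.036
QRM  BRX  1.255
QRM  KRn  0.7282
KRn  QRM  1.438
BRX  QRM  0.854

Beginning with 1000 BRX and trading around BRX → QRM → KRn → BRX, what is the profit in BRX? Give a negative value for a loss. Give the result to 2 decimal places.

266.15

1000 BRX × 0.854 = 854 QRM
854 QRM × 0.7282 = 621.8828 KRn
621.8828 KRn × 2.036 = 1266.1533808 BRX
Net change: 1266.1533808 − 1000 = 266.1533808 BRX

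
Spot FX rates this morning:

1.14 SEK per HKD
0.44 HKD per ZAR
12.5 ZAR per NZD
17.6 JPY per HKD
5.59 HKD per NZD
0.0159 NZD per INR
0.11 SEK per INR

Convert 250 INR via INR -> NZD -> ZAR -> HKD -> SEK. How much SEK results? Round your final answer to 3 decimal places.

250 INR × 0.0159 = 3.975 NZD
3.975 NZD × 12.5 = 49.6875 ZAR
49.6875 ZAR × 0.44 = 21.8625 HKD
21.8625 HKD × 1.14 = 24.92325 SEK

24.923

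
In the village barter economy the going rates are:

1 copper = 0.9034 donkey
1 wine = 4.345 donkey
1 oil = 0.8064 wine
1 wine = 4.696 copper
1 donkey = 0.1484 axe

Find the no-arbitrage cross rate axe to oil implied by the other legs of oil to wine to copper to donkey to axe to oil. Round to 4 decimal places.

1.9697

Known legs of the cycle: 0.8064 × 4.696 × 0.9034 × 0.1484 = 0.507682968920064
For no arbitrage the full-cycle product must be 1, so the missing rate is 1 / 0.507682968920064 ≈ 1.969733.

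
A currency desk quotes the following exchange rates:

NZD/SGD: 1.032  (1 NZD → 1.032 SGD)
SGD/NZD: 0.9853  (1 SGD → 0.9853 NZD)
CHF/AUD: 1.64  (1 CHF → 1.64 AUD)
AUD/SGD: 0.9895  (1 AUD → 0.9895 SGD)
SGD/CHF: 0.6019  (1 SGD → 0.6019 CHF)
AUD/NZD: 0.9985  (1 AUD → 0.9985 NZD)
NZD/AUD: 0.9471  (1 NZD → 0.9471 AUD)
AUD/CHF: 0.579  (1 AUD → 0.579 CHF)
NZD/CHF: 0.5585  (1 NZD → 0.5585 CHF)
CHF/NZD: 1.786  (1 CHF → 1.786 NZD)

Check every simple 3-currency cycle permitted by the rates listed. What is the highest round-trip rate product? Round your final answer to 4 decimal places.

CHF→NZD→SGD→CHF: 1.786 × 1.032 × 0.6019 = 1.10939
CHF→NZD→AUD→CHF: 1.786 × 0.9471 × 0.579 = 0.97939
CHF→AUD→SGD→CHF: 1.64 × 0.9895 × 0.6019 = 0.97675
NZD→AUD→SGD→NZD: 0.9471 × 0.9895 × 0.9853 = 0.92338
CHF→AUD→NZD→CHF: 1.64 × 0.9985 × 0.5585 = 0.91457
Maximum is CHF→NZD→SGD→CHF at 1.1094; arbitrage exists.

1.1094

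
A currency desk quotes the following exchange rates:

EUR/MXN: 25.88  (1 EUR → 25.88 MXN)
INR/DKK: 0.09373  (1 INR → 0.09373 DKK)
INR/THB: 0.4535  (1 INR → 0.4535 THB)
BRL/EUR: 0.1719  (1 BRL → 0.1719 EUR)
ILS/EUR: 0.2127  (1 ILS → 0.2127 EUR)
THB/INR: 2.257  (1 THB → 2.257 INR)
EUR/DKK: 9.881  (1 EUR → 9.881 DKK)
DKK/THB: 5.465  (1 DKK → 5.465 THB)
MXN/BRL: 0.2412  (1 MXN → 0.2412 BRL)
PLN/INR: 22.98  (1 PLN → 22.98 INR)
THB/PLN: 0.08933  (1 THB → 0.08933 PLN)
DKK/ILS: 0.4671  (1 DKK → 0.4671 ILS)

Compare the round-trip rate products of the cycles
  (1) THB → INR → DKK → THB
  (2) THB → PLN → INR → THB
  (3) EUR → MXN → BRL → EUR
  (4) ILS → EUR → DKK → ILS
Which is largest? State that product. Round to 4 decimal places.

(1) 2.257 × 0.09373 × 5.465 = 1.15611
(2) 0.08933 × 22.98 × 0.4535 = 0.93095
(3) 25.88 × 0.2412 × 0.1719 = 1.07304
(4) 0.2127 × 9.881 × 0.4671 = 0.98170
Highest is cycle (1) at 1.1561 (>1, arbitrage).

1.1561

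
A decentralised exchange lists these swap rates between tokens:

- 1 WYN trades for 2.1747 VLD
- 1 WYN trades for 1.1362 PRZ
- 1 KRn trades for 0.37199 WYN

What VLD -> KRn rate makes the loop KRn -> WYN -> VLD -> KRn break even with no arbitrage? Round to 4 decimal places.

1.2361

Known legs of the cycle: 0.37199 × 2.1747 = 0.808966653
For no arbitrage the full-cycle product must be 1, so the missing rate is 1 / 0.808966653 ≈ 1.236145.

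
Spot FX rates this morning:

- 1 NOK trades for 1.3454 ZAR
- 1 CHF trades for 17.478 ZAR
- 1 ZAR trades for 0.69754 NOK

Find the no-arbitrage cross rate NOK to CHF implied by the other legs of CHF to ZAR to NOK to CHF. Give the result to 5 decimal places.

0.08202

Known legs of the cycle: 17.478 × 0.69754 = 12.19160412
For no arbitrage the full-cycle product must be 1, so the missing rate is 1 / 12.19160412 ≈ 0.0820237.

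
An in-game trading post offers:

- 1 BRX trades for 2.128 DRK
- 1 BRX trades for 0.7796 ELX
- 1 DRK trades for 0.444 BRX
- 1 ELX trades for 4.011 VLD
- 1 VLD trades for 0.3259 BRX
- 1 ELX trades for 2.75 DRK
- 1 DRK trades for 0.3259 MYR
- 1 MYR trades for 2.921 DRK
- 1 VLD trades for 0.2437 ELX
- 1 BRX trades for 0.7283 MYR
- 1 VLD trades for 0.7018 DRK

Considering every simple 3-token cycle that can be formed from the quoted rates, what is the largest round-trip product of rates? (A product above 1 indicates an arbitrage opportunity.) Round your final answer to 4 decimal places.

ELX→VLD→BRX→ELX: 4.011 × 0.3259 × 0.7796 = 1.01908
ELX→DRK→BRX→ELX: 2.75 × 0.444 × 0.7796 = 0.95189
DRK→BRX→MYR→DRK: 0.444 × 0.7283 × 2.921 = 0.94455
Maximum is ELX→VLD→BRX→ELX at 1.0191; arbitrage exists.

1.0191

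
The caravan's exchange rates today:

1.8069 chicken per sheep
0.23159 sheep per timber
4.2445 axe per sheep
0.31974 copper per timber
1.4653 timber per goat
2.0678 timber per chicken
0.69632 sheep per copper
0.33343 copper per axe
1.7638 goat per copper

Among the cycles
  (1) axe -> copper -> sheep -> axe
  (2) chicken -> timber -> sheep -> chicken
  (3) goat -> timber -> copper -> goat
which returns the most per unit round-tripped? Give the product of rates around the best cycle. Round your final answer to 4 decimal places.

(1) 0.33343 × 0.69632 × 4.2445 = 0.98546
(2) 2.0678 × 0.23159 × 1.8069 = 0.86529
(3) 1.4653 × 0.31974 × 1.7638 = 0.82637
Highest is cycle (1) at 0.9855 (≤1, no arbitrage).

0.9855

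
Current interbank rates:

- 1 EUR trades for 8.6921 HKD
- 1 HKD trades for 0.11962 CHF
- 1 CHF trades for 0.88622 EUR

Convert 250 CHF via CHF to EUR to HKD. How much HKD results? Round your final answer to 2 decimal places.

1925.78

250 CHF × 0.88622 = 221.555 EUR
221.555 EUR × 8.6921 = 1925.7782155 HKD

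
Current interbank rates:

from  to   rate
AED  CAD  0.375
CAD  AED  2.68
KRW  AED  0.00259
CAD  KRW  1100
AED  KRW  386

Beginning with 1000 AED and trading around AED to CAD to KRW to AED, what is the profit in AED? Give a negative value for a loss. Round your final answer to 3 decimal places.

1000 AED × 0.375 = 375 CAD
375 CAD × 1100 = 412500 KRW
412500 KRW × 0.00259 = 1068.375 AED
Net change: 1068.375 − 1000 = 68.375 AED

68.375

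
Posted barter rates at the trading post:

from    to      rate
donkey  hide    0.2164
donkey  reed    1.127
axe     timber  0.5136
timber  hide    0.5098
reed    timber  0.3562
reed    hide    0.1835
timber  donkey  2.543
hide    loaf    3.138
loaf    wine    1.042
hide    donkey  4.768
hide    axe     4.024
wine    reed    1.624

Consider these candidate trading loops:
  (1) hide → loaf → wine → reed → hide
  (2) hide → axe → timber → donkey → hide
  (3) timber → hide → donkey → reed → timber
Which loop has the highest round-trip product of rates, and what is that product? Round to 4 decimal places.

(1) 3.138 × 1.042 × 1.624 × 0.1835 = 0.97441
(2) 4.024 × 0.5136 × 2.543 × 0.2164 = 1.13733
(3) 0.5098 × 4.768 × 1.127 × 0.3562 = 0.97578
Highest is cycle (2) at 1.1373 (>1, arbitrage).

1.1373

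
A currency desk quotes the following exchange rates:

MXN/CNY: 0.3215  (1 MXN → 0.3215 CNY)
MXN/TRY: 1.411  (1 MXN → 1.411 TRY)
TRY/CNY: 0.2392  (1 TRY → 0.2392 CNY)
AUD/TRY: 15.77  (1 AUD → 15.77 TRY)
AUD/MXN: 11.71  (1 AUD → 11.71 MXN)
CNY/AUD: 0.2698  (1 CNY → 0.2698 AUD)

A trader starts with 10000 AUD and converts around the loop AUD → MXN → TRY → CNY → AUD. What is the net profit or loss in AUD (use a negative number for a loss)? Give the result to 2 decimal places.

10000 AUD × 11.71 = 117100 MXN
117100 MXN × 1.411 = 165228.1 TRY
165228.1 TRY × 0.2392 = 39522.56152 CNY
39522.56152 CNY × 0.2698 = 10663.187098096 AUD
Net change: 10663.187098096 − 10000 = 663.187098096 AUD

663.19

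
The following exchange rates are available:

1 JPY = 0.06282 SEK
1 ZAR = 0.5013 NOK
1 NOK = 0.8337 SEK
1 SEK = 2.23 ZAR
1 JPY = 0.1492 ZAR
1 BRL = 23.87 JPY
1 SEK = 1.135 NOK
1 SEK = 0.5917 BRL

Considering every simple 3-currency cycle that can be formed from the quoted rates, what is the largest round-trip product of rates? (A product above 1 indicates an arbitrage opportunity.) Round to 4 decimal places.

0.9320

NOK→SEK→ZAR→NOK: 0.8337 × 2.23 × 0.5013 = 0.93199
BRL→JPY→SEK→BRL: 23.87 × 0.06282 × 0.5917 = 0.88726
Maximum is NOK→SEK→ZAR→NOK at 0.9320; no arbitrage — every cycle loses value.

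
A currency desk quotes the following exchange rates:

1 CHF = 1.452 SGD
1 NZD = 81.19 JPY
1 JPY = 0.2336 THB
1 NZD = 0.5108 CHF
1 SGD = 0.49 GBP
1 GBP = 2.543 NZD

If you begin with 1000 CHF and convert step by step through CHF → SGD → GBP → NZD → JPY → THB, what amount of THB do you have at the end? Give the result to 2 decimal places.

34315.03

1000 CHF × 1.452 = 1452 SGD
1452 SGD × 0.49 = 711.48 GBP
711.48 GBP × 2.543 = 1809.29364 NZD
1809.29364 NZD × 81.19 = 146896.5506316 JPY
146896.5506316 JPY × 0.2336 = 34315.03422754176 THB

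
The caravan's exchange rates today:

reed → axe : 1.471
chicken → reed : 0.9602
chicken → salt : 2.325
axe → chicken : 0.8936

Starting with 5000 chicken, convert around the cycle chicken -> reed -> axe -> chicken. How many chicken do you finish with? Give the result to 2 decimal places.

6310.85

5000 chicken × 0.9602 = 4801 reed
4801 reed × 1.471 = 7062.271 axe
7062.271 axe × 0.8936 = 6310.8453656 chicken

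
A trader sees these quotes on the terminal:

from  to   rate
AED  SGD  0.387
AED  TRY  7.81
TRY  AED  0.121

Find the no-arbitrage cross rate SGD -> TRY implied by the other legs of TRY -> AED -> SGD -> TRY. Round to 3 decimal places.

21.355

Known legs of the cycle: 0.121 × 0.387 = 0.046827
For no arbitrage the full-cycle product must be 1, so the missing rate is 1 / 0.046827 ≈ 21.35520.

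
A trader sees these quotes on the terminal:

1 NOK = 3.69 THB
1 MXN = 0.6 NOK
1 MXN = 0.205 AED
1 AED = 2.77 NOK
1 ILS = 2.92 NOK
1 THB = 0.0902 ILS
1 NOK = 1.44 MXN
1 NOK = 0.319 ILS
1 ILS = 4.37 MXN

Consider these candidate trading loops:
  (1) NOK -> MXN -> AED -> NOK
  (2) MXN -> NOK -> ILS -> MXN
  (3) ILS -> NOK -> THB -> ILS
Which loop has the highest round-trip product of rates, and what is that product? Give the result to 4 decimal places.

0.9719

(1) 1.44 × 0.205 × 2.77 = 0.81770
(2) 0.6 × 0.319 × 4.37 = 0.83642
(3) 2.92 × 3.69 × 0.0902 = 0.97189
Highest is cycle (3) at 0.9719 (≤1, no arbitrage).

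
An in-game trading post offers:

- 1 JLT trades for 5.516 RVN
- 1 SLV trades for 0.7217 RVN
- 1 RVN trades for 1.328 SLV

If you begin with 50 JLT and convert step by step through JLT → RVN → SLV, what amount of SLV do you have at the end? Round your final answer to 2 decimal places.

366.26

50 JLT × 5.516 = 275.8 RVN
275.8 RVN × 1.328 = 366.2624 SLV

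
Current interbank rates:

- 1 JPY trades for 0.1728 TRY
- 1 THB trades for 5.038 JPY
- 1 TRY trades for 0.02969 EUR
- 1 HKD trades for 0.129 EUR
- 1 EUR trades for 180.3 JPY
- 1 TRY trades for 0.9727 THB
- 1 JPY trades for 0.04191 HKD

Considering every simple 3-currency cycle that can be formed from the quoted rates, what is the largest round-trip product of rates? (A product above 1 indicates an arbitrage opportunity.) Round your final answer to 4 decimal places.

JPY→HKD→EUR→JPY: 0.04191 × 0.129 × 180.3 = 0.97477
TRY→EUR→JPY→TRY: 0.02969 × 180.3 × 0.1728 = 0.92502
TRY→THB→JPY→TRY: 0.9727 × 5.038 × 0.1728 = 0.84680
Maximum is JPY→HKD→EUR→JPY at 0.9748; no arbitrage — every cycle loses value.

0.9748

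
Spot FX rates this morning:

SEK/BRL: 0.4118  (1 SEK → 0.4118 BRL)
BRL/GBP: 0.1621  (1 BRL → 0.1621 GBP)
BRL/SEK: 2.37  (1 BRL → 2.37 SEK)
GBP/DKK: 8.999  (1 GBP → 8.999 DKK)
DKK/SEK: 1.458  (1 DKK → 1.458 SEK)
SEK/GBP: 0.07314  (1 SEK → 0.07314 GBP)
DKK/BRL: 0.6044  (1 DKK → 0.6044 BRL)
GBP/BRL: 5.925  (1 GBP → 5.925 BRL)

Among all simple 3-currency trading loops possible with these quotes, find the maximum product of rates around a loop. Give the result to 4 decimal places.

1.0271

BRL→SEK→GBP→BRL: 2.37 × 0.07314 × 5.925 = 1.02705
DKK→SEK→GBP→DKK: 1.458 × 0.07314 × 8.999 = 0.95964
DKK→BRL→GBP→DKK: 0.6044 × 0.1621 × 8.999 = 0.88166
Maximum is BRL→SEK→GBP→BRL at 1.0271; arbitrage exists.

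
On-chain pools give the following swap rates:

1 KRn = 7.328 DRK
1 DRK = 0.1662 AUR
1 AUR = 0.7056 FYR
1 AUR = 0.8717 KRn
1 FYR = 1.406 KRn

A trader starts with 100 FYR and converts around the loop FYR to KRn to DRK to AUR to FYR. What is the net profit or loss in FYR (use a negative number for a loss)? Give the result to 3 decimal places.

20.826

100 FYR × 1.406 = 140.6 KRn
140.6 KRn × 7.328 = 1030.3168 DRK
1030.3168 DRK × 0.1662 = 171.23865216 AUR
171.23865216 AUR × 0.7056 = 120.825992964096 FYR
Net change: 120.825992964096 − 100 = 20.825992964096 FYR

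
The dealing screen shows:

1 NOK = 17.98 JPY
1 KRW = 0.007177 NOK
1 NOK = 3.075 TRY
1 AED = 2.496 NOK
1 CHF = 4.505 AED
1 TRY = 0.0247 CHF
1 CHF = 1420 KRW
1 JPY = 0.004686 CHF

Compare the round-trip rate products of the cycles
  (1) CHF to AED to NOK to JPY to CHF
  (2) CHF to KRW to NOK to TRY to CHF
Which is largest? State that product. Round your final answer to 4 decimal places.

(1) 4.505 × 2.496 × 17.98 × 0.004686 = 0.94740
(2) 1420 × 0.007177 × 3.075 × 0.0247 = 0.77406
Highest is cycle (1) at 0.9474 (≤1, no arbitrage).

0.9474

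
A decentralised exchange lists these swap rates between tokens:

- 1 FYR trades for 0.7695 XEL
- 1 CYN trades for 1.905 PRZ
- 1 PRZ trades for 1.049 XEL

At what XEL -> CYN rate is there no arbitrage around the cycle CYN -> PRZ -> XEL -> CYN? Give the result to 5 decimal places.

0.50041

Known legs of the cycle: 1.905 × 1.049 = 1.998345
For no arbitrage the full-cycle product must be 1, so the missing rate is 1 / 1.998345 ≈ 0.5004141.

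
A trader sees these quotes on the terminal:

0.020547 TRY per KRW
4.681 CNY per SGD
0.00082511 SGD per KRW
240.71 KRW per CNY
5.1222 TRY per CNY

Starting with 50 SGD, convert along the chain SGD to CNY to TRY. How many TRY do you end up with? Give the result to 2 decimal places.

50 SGD × 4.681 = 234.05 CNY
234.05 CNY × 5.1222 = 1198.85091 TRY

1198.85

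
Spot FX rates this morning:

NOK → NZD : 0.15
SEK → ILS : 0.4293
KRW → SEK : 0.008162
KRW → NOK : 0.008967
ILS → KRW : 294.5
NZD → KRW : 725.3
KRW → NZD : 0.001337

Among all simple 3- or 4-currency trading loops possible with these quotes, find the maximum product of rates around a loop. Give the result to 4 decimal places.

KRW→SEK→ILS→KRW: 0.008162 × 0.4293 × 294.5 = 1.03191
KRW→NOK→NZD→KRW: 0.008967 × 0.15 × 725.3 = 0.97556
Maximum is KRW→SEK→ILS→KRW at 1.0319; arbitrage exists.

1.0319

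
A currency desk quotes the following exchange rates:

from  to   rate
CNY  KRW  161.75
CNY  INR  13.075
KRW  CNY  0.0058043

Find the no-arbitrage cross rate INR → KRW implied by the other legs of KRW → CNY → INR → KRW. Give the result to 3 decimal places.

Known legs of the cycle: 0.0058043 × 13.075 = 0.0758912225
For no arbitrage the full-cycle product must be 1, so the missing rate is 1 / 0.0758912225 ≈ 13.17675.

13.177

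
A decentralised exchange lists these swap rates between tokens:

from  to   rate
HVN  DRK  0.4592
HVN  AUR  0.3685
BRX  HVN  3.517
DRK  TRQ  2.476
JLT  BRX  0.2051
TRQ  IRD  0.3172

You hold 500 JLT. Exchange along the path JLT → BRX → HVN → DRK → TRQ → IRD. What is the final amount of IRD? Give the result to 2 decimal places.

500 JLT × 0.2051 = 102.55 BRX
102.55 BRX × 3.517 = 360.66835 HVN
360.66835 HVN × 0.4592 = 165.61890632 DRK
165.61890632 DRK × 2.476 = 410.07241204832 TRQ
410.07241204832 TRQ × 0.3172 = 130.074969101727104 IRD

130.07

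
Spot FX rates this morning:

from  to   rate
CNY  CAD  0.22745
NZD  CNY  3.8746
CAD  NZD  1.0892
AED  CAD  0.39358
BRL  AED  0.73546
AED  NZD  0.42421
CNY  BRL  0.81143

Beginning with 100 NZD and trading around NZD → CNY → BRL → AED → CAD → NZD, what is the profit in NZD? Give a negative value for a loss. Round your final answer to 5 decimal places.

100 NZD × 3.8746 = 387.46 CNY
387.46 CNY × 0.81143 = 314.3966678 BRL
314.3966678 BRL × 0.73546 = 231.226173300188 AED
231.226173300188 AED × 0.39358 = 91.00599728748799304 CAD
91.00599728748799304 CAD × 1.0892 = 99.123732245531922019168 NZD
Net change: 99.123732245531922019168 − 100 = -0.876267754468077980832 NZD

-0.87627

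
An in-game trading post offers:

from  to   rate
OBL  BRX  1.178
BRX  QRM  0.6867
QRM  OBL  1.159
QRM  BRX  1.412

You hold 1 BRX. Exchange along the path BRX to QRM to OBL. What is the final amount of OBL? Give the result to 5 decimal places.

0.79589

1 BRX × 0.6867 = 0.6867 QRM
0.6867 QRM × 1.159 = 0.7958853 OBL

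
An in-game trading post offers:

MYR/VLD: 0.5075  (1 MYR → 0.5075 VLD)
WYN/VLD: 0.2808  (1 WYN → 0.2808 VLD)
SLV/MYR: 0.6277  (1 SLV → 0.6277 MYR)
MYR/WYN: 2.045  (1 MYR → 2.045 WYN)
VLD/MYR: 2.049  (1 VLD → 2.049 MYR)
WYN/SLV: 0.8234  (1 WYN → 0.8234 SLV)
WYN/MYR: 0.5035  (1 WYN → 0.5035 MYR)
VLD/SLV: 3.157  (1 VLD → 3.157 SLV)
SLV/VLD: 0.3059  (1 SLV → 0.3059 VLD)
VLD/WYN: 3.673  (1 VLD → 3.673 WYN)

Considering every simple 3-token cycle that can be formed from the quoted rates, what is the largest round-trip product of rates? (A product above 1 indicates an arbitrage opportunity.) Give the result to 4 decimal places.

VLD→MYR→WYN→VLD: 2.049 × 2.045 × 0.2808 = 1.17661
SLV→MYR→WYN→SLV: 0.6277 × 2.045 × 0.8234 = 1.05695
SLV→MYR→VLD→SLV: 0.6277 × 0.5075 × 3.157 = 1.00569
VLD→WYN→MYR→VLD: 3.673 × 0.5035 × 0.5075 = 0.93855
SLV→VLD→WYN→SLV: 0.3059 × 3.673 × 0.8234 = 0.92515
Maximum is VLD→MYR→WYN→VLD at 1.1766; arbitrage exists.

1.1766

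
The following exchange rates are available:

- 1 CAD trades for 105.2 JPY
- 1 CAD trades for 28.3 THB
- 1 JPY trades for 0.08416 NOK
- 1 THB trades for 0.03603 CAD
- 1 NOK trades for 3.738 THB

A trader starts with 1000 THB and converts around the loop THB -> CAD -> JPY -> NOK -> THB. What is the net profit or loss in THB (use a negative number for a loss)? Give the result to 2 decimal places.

1000 THB × 0.03603 = 36.03 CAD
36.03 CAD × 105.2 = 3790.356 JPY
3790.356 JPY × 0.08416 = 318.99636096 NOK
318.99636096 NOK × 3.738 = 1192.40839726848 THB
Net change: 1192.40839726848 − 1000 = 192.40839726848 THB

192.41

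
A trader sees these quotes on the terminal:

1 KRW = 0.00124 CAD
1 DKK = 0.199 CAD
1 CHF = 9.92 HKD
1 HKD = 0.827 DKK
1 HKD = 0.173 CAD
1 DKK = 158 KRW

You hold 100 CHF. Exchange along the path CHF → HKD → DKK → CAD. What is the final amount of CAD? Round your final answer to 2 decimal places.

163.26

100 CHF × 9.92 = 992 HKD
992 HKD × 0.827 = 820.384 DKK
820.384 DKK × 0.199 = 163.256416 CAD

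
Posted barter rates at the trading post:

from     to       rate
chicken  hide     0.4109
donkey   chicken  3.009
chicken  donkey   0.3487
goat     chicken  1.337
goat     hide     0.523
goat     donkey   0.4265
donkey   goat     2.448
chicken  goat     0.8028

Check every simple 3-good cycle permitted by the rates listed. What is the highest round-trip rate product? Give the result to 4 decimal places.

1.1413

donkey→goat→chicken→donkey: 2.448 × 1.337 × 0.3487 = 1.14129
donkey→chicken→goat→donkey: 3.009 × 0.8028 × 0.4265 = 1.03026
Maximum is donkey→goat→chicken→donkey at 1.1413; arbitrage exists.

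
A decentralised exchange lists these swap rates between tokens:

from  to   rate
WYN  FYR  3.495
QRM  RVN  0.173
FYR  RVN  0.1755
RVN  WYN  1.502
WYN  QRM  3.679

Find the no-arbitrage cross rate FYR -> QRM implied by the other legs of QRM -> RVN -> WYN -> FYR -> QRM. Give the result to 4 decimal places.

1.1011

Known legs of the cycle: 0.173 × 1.502 × 3.495 = 0.90816177
For no arbitrage the full-cycle product must be 1, so the missing rate is 1 / 0.90816177 ≈ 1.101125.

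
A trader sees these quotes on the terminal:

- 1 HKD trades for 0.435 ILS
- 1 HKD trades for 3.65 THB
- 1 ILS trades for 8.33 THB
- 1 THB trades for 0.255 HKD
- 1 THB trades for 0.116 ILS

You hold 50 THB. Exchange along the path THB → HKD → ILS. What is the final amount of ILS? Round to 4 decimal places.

5.5463

50 THB × 0.255 = 12.75 HKD
12.75 HKD × 0.435 = 5.54625 ILS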